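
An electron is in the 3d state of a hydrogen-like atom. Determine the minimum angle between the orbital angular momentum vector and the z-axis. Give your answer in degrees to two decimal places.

3d means n = 3, l = 2.
|L|² = l(l+1)ℏ² = 6ℏ², so |L| = √6 ℏ.
The smallest angle corresponds to the largest L_z, i.e. m_l = l = 2, giving L_z = 2ℏ.
cos θ_min = 2/√6, so θ_min ≈ 35.26°.

θ_min ≈ 35.26°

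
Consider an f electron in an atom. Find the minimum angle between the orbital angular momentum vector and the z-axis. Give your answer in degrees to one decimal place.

θ_min ≈ 30.0°

The letter f corresponds to l = 3.
|L| = √(l(l+1)) ℏ = 2√3 ℏ.
The smallest angle corresponds to the largest L_z, i.e. m_l = l = 3, giving L_z = 3ℏ.
cos θ_min = 3/√12, so θ_min ≈ 30.0°.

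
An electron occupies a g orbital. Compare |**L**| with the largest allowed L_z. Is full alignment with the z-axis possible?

No: L_z,max = 4ℏ < |L| = 2√5 ℏ ≈ 4.472ℏ

The letter g corresponds to l = 4.
|L| = 2√5 ℏ ≈ 4.4721ℏ, while L_z,max = lℏ = 4ℏ.
Since |L| > L_z,max, the vector can never point exactly along z; the closest it comes is θ_min = arccos(4/√20) ≈ 26.6°.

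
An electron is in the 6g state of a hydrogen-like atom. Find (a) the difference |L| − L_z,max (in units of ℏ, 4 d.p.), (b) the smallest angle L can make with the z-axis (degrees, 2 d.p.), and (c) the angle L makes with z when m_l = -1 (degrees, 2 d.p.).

6g means n = 6, l = 4.
|L| − L_z,max = (2√5 − 4)ℏ ≈ 0.4721ℏ.
cos θ_min = 4/√20, so θ_min ≈ 26.57°.
For m_l = -1: cos θ = -1/√20, θ ≈ 102.92°.

|L|−L_z,max ≈ 0.4721ℏ; θ_min ≈ 26.57°; θ(m_l=-1) ≈ 102.92°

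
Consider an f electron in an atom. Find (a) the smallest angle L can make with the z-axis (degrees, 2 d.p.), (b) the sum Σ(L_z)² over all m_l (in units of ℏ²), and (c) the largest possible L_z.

θ_min ≈ 30.00°; Σ(L_z)² = 28 ℏ²; L_z,max = 3ℏ

F corresponds to l = 3.
cos θ_min = 3/√12, so θ_min ≈ 30.00°.
Σ m_l² = 28, so Σ(L_z)² = 28 ℏ².
L_z,max = lℏ = 3ℏ.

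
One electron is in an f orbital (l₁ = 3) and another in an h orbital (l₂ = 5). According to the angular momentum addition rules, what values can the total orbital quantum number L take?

L = 2, 3, 4, 5, 6, 7, 8

L runs from |3 − 5| = 2 to 3 + 5 = 8.
So L can be 2, 3, 4, 5, 6, 7, 8.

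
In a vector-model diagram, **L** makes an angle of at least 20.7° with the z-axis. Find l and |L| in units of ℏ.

l = 7, |L| = 2√14 ℏ ≈ 7.483ℏ

cos²θ_min = l/(l+1) = 0.8751.
l = cos²θ/sin²θ ≈ 7.
Then |L| = ℏ√(7·8) = 2√14 ℏ.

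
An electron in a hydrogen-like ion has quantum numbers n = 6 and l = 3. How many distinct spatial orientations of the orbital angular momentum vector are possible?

The number of m_l values is 2l + 1 = 2·3 + 1 = 7.

7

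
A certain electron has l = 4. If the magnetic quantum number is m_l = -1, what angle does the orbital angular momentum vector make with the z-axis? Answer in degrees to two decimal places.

|L| = √(l(l+1)) ℏ = 2√5 ℏ.
L_z = m_l ℏ = −1ℏ.
cos θ = L_z/|L| = -1/√20, so θ ≈ 102.92°.

θ ≈ 102.92°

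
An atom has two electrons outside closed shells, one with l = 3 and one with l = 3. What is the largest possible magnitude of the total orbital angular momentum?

|L_tot|_max = √42 ℏ ≈ 6.481ℏ

Angular momentum addition gives L = |l₁ − l₂|, …, l₁ + l₂.
Allowed values: L = 0, 1, 2, 3, 4, 5, 6.
The largest magnitude corresponds to L = 6: |L_tot| = ℏ√(6·7) = √42 ℏ.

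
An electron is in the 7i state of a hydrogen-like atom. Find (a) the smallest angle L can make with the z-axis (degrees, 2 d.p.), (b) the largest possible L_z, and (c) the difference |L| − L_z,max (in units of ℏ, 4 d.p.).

The 7i subshell has l = 6.
cos θ_min = 6/√42, so θ_min ≈ 22.21°.
L_z,max = lℏ = 6ℏ.
|L| − L_z,max = (√42 − 6)ℏ ≈ 0.4807ℏ.

θ_min ≈ 22.21°; L_z,max = 6ℏ; |L|−L_z,max ≈ 0.4807ℏ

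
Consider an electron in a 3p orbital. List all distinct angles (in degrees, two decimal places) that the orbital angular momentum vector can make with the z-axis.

3p means n = 3, l = 1.
|L|² = l(l+1)ℏ² = 2ℏ², so |L| = √2 ℏ.
cos θ = m_l/√2 for each m_l ∈ {-1, 0, 1}.

θ ∈ {45.00°, 90.00°, 135.00°}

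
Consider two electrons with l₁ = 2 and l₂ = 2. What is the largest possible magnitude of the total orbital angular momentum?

By the triangle rule, |l₁ − l₂| ≤ L ≤ l₁ + l₂.
Allowed values: L = 0, 1, 2, 3, 4.
The largest magnitude corresponds to L = 4: |L_tot| = ℏ√(4·5) = 2√5 ℏ.

|L_tot|_max = 2√5 ℏ ≈ 4.472ℏ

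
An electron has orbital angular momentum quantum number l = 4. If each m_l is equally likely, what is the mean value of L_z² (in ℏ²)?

m_l ∈ {-4, -3, -2, -1, 0, 1, 2, 3, 4}.
⟨L_z²⟩ = ℏ²·(Σ m_l²)/(2l+1) = ℏ²·60/9 = 6.667ℏ².

⟨L_z²⟩ = 6.667 ℏ²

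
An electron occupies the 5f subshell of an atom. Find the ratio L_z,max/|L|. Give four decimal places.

For 5f, l = 3.
|L| = 2√3 ℏ ≈ 3.4641ℏ, while L_z,max = lℏ = 3ℏ.
L_z,max/|L| = 3/√12 = 0.8660.

L_z,max/|L| = 0.8660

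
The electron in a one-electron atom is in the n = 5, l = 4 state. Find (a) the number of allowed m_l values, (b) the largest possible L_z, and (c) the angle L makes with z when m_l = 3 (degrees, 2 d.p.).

There are 2l+1 = 9 values of m_l.
L_z,max = lℏ = 4ℏ.
For m_l = 3: cos θ = 3/√20, θ ≈ 47.87°.

9 values; L_z,max = 4ℏ; θ(m_l=3) ≈ 47.87°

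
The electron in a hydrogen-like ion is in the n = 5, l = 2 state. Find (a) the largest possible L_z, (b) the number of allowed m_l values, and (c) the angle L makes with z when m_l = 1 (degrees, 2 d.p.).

L_z,max = 2ℏ; 5 values; θ(m_l=1) ≈ 65.91°

L_z,max = lℏ = 2ℏ.
There are 2l+1 = 5 values of m_l.
For m_l = 1: cos θ = 1/√6, θ ≈ 65.91°.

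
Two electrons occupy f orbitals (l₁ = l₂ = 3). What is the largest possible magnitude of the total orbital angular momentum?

|L_tot|_max = √42 ℏ ≈ 6.481ℏ

L runs from |3 − 3| = 0 to 3 + 3 = 6.
So L can be 0, 1, 2, 3, 4, 5, 6.
The largest magnitude corresponds to L = 6: |L_tot| = ℏ√(6·7) = √42 ℏ.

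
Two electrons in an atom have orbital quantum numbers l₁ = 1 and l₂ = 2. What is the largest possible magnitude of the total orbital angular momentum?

|L_tot|_max = 2√3 ℏ ≈ 3.464ℏ

Angular momentum addition gives L = |l₁ − l₂|, …, l₁ + l₂.
Allowed values: L = 1, 2, 3.
The largest magnitude corresponds to L = 3: |L_tot| = ℏ√(3·4) = 2√3 ℏ.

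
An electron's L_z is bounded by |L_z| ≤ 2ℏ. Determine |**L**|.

L_z,max = lℏ, so l = 2.
|L| = ℏ√(l(l+1)) = √6 ℏ.

|L| = √6 ℏ ≈ 2.449ℏ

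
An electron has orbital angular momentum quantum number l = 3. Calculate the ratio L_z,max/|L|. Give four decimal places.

L_z,max/|L| = 0.8660

|L| = 2√3 ℏ ≈ 3.4641ℏ, while L_z,max = lℏ = 3ℏ.
L_z,max/|L| = 3/√12 = 0.8660.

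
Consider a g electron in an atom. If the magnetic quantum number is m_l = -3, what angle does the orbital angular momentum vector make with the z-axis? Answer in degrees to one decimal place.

θ ≈ 132.1°

G corresponds to l = 4.
|L| = ℏ√(l(l+1)) = 2√5 ℏ.
L_z = m_l ℏ = −3ℏ.
cos θ = L_z/|L| = -3/√20, so θ ≈ 132.1°.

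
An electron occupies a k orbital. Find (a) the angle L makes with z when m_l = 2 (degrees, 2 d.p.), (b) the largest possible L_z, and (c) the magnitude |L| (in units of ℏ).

θ(m_l=2) ≈ 74.50°; L_z,max = 7ℏ; |L| = 2√14 ℏ ≈ 7.483ℏ

The letter k corresponds to l = 7.
For m_l = 2: cos θ = 2/√56, θ ≈ 74.50°.
L_z,max = lℏ = 7ℏ.
|L| = ℏ√(7·8) = 2√14 ℏ ≈ 7.483ℏ.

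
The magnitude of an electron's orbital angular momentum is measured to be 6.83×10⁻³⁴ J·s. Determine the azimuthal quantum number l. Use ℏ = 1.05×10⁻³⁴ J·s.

l = 6

Dividing by ℏ: |L|/ℏ ≈ 6.505.
l(l+1) ≈ 6.505² ≈ 42.31, so l = 6.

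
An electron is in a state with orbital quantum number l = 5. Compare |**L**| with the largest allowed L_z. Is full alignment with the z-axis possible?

No: L_z,max = 5ℏ < |L| = √30 ℏ ≈ 5.477ℏ

|L| = √30 ℏ ≈ 5.4772ℏ, while L_z,max = lℏ = 5ℏ.
Since |L| > L_z,max, the vector can never point exactly along z; the closest it comes is θ_min = arccos(5/√30) ≈ 24.1°.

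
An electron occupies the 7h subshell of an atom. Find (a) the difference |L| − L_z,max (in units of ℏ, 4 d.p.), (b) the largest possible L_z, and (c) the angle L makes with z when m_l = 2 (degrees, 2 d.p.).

|L|−L_z,max ≈ 0.4772ℏ; L_z,max = 5ℏ; θ(m_l=2) ≈ 68.58°

For 7h, l = 5.
|L| − L_z,max = (√30 − 5)ℏ ≈ 0.4772ℏ.
L_z,max = lℏ = 5ℏ.
For m_l = 2: cos θ = 2/√30, θ ≈ 68.58°.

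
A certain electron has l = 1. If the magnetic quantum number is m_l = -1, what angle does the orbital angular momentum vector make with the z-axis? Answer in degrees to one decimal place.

θ ≈ 135.0°

|L| = ℏ√(l(l+1)) = √2 ℏ.
L_z = m_l ℏ = −1ℏ.
cos θ = L_z/|L| = -1/√2, so θ ≈ 135.0°.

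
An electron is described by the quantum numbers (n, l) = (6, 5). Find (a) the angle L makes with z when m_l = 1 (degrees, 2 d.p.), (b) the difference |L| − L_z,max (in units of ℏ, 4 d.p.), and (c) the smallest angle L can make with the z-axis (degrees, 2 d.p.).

For m_l = 1: cos θ = 1/√30, θ ≈ 79.48°.
|L| − L_z,max = (√30 − 5)ℏ ≈ 0.4772ℏ.
cos θ_min = 5/√30, so θ_min ≈ 24.09°.

θ(m_l=1) ≈ 79.48°; |L|−L_z,max ≈ 0.4772ℏ; θ_min ≈ 24.09°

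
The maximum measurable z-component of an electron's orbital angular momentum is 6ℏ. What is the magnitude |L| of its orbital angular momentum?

The maximum L_z equals lℏ, giving l = 6.
Then |L| = ℏ√(6·7) = √42 ℏ.

|L| = √42 ℏ ≈ 6.481ℏ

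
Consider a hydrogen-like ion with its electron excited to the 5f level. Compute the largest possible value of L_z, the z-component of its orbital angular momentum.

The 5f level has l = 3.
L_z = m_l ℏ with m_l ∈ {−3, …, 3}; the maximum is m_l = 3.

L_z,max = 3ℏ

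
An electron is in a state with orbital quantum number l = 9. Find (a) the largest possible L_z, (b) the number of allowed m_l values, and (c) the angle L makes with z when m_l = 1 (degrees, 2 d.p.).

L_z,max = 9ℏ; 19 values; θ(m_l=1) ≈ 83.95°

L_z,max = lℏ = 9ℏ.
There are 2l+1 = 19 values of m_l.
For m_l = 1: cos θ = 1/√90, θ ≈ 83.95°.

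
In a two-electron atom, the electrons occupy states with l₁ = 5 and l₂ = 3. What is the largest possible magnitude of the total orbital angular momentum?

The total orbital quantum number L ranges from |l₁ − l₂| to l₁ + l₂ in integer steps.
So L can be 2, 3, 4, 5, 6, 7, 8.
The largest magnitude corresponds to L = 8: |L_tot| = ℏ√(8·9) = 6√2 ℏ.

|L_tot|_max = 6√2 ℏ ≈ 8.485ℏ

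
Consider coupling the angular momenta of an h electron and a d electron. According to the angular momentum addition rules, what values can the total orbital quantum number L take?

L = 3, 4, 5, 6, 7

The total orbital quantum number L ranges from |l₁ − l₂| to l₁ + l₂ in integer steps.
Allowed values: L = 3, 4, 5, 6, 7.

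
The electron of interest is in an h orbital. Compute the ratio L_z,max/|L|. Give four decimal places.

For an h orbital, l = 5.
|L| = √30 ℏ ≈ 5.4772ℏ, while L_z,max = lℏ = 5ℏ.
L_z,max/|L| = 5/√30 = 0.9129.

L_z,max/|L| = 0.9129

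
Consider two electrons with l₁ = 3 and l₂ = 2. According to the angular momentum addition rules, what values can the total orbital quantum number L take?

The total orbital quantum number L ranges from |l₁ − l₂| to l₁ + l₂ in integer steps.
L ∈ {1, 2, 3, 4, 5}.

L = 1, 2, 3, 4, 5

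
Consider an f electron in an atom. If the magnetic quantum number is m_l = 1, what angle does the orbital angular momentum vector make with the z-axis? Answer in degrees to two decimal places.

θ ≈ 73.22°

An f state has l = 3.
|L| = ℏ√(l(l+1)) = 2√3 ℏ.
L_z = m_l ℏ = 1ℏ.
cos θ = L_z/|L| = 1/√12, so θ ≈ 73.22°.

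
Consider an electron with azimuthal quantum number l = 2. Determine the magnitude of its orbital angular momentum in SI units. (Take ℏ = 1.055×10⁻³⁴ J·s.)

|L| = 2.584×10⁻³⁴ J·s

|L| = ℏ√(l(l+1)) = ℏ√(2·3) = √6 ℏ
Numerically, |L| = 2.449 × (1.055×10⁻³⁴ J·s) = 2.584×10⁻³⁴ J·s.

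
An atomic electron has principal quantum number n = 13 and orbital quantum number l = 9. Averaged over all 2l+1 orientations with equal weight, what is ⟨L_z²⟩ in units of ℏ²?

⟨L_z²⟩ = 30 ℏ²

m_l ∈ {-9, -8, -7, -6, -5, -4, -3, -2, -1, 0, 1, 2, 3, 4, 5, 6, 7, 8, 9}.
⟨L_z²⟩ = ℏ²·(Σ m_l²)/(2l+1) = ℏ²·570/19 = 30ℏ².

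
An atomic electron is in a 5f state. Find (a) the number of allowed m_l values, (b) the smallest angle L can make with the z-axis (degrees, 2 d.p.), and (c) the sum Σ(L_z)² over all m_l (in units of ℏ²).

For 5f, l = 3.
There are 2l+1 = 7 values of m_l.
cos θ_min = 3/√12, so θ_min ≈ 30.00°.
Σ m_l² = 28, so Σ(L_z)² = 28 ℏ².

7 values; θ_min ≈ 30.00°; Σ(L_z)² = 28 ℏ²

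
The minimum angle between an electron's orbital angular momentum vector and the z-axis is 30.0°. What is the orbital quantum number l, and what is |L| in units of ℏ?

l = 3, |L| = 2√3 ℏ ≈ 3.464ℏ

cos θ_min = l/√(l(l+1)) = √(l/(l+1)), so l/(l+1) = cos²(30.0°) = 0.7500.
l = cos²θ/sin²θ ≈ 3.
Then |L| = ℏ√(3·4) = 2√3 ℏ.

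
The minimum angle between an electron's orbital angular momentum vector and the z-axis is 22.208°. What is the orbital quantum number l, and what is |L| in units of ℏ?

cos²θ_min = l/(l+1) = 0.8571.
Thus l = 0.8571/(1 − 0.8571) ≈ 6.
Then |L| = ℏ√(6·7) = √42 ℏ.

l = 6, |L| = √42 ℏ ≈ 6.481ℏ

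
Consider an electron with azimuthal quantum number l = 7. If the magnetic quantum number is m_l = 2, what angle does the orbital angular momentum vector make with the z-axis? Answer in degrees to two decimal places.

|L| = √(l(l+1)) ℏ = 2√14 ℏ.
L_z = m_l ℏ = 2ℏ.
cos θ = L_z/|L| = 2/√56, so θ ≈ 74.50°.

θ ≈ 74.50°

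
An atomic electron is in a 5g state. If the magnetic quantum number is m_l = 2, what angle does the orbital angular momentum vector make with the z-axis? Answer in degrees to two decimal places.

The 5g subshell has l = 4.
|L| = ℏ√(l(l+1)) = 2√5 ℏ.
L_z = m_l ℏ = 2ℏ.
cos θ = L_z/|L| = 2/√20, so θ ≈ 63.43°.

θ ≈ 63.43°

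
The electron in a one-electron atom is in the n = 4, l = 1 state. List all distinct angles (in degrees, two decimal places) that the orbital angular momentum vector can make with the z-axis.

|L| = √(l(l+1)) ℏ = √2 ℏ.
cos θ = m_l/√2 for each m_l ∈ {-1, 0, 1}.

θ ∈ {45.00°, 90.00°, 135.00°}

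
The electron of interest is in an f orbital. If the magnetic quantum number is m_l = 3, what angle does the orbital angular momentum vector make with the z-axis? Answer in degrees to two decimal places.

θ ≈ 30.00°

An f state has l = 3.
|L| = ℏ√(l(l+1)) = 2√3 ℏ.
L_z = m_l ℏ = 3ℏ.
cos θ = L_z/|L| = 3/√12, so θ ≈ 30.00°.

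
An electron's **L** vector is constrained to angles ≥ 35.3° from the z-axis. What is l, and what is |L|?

l = 2, |L| = √6 ℏ ≈ 2.449ℏ

cos θ_min = l/√(l(l+1)) = √(l/(l+1)), so l/(l+1) = cos²(35.3°) = 0.6661.
Solving: l = 2.
Then |L| = ℏ√(2·3) = √6 ℏ.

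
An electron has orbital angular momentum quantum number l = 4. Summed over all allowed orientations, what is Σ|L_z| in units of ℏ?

m_l ∈ {-4, -3, -2, -1, 0, 1, 2, 3, 4}.
Σ|m_l| = 2·4(4+1)/2 = 20.

Σ|L_z| = 20 ℏ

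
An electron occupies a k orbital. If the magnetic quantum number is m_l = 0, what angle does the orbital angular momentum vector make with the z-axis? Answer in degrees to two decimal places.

θ ≈ 90.00°

K corresponds to l = 7.
|L|² = l(l+1)ℏ² = 56ℏ², so |L| = 2√14 ℏ.
L_z = m_l ℏ = 0ℏ.
cos θ = L_z/|L| = 0/√56, so θ ≈ 90.00°.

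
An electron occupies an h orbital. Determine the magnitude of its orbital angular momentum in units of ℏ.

An h state has l = 5.
|L| = ℏ√(l(l+1)) = ℏ√(5·6) = √30 ℏ

|L| = √30 ℏ ≈ 5.477ℏ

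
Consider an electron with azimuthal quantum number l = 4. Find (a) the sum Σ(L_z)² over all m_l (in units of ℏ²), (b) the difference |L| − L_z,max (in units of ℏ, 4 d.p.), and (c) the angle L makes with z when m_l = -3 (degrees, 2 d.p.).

Σ(L_z)² = 60 ℏ²; |L|−L_z,max ≈ 0.4721ℏ; θ(m_l=-3) ≈ 132.13°

Σ m_l² = 60, so Σ(L_z)² = 60 ℏ².
|L| − L_z,max = (2√5 − 4)ℏ ≈ 0.4721ℏ.
For m_l = -3: cos θ = -3/√20, θ ≈ 132.13°.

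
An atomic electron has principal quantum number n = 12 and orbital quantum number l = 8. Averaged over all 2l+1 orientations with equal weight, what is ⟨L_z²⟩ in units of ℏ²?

The allowed m_l values are -8, -7, -6, -5, -4, -3, -2, -1, 0, 1, 2, 3, 4, 5, 6, 7, 8.
⟨L_z²⟩ = ℏ²·(Σ m_l²)/(2l+1) = ℏ²·408/17 = 24ℏ².

⟨L_z²⟩ = 24 ℏ²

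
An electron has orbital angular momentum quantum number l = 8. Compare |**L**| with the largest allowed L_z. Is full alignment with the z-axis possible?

No: L_z,max = 8ℏ < |L| = 6√2 ℏ ≈ 8.485ℏ

|L| = 6√2 ℏ ≈ 8.4853ℏ, while L_z,max = lℏ = 8ℏ.
Since |L| > L_z,max, the vector can never point exactly along z; the closest it comes is θ_min = arccos(8/√72) ≈ 19.5°.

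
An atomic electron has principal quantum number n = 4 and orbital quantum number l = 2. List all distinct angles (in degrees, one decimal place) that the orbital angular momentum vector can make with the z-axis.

|L| = ℏ√(l(l+1)) = √6 ℏ.
cos θ = m_l/√6 for each m_l ∈ {-2, -1, 0, 1, 2}.

θ ∈ {35.3°, 65.9°, 90.0°, 114.1°, 144.7°}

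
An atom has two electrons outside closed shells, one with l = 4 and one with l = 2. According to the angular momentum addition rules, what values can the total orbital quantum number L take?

L = 2, 3, 4, 5, 6

The total orbital quantum number L ranges from |l₁ − l₂| to l₁ + l₂ in integer steps.
Allowed values: L = 2, 3, 4, 5, 6.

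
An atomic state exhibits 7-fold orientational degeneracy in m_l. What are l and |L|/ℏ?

l = 3, |L| = 2√3 ℏ ≈ 3.464ℏ

Since there are 2l+1 = 7 values of m_l, l = 3.
|L| = ℏ√(l(l+1)) = ℏ√(3·4) = 2√3 ℏ.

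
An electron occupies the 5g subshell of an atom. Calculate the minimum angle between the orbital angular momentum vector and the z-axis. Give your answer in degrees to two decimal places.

θ_min ≈ 26.57°

For 5g, l = 4.
|L| = ℏ√(l(l+1)) = 2√5 ℏ.
The smallest angle corresponds to the largest L_z, i.e. m_l = l = 4, giving L_z = 4ℏ.
cos θ_min = 4/√20, so θ_min ≈ 26.57°.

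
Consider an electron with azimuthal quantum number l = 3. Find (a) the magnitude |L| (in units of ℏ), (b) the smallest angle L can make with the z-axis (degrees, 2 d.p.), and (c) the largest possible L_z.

|L| = ℏ√(3·4) = 2√3 ℏ ≈ 3.464ℏ.
cos θ_min = 3/√12, so θ_min ≈ 30.00°.
L_z,max = lℏ = 3ℏ.

|L| = 2√3 ℏ ≈ 3.464ℏ; θ_min ≈ 30.00°; L_z,max = 3ℏ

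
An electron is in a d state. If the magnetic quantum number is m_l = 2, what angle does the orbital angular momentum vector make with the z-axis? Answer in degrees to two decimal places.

θ ≈ 35.26°

A d state has l = 2.
|L| = ℏ√(l(l+1)) = √6 ℏ.
L_z = m_l ℏ = 2ℏ.
cos θ = L_z/|L| = 2/√6, so θ ≈ 35.26°.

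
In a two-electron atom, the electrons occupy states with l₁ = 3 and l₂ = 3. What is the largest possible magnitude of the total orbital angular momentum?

L runs from |3 − 3| = 0 to 3 + 3 = 6.
So L can be 0, 1, 2, 3, 4, 5, 6.
The largest magnitude corresponds to L = 6: |L_tot| = ℏ√(6·7) = √42 ℏ.

|L_tot|_max = √42 ℏ ≈ 6.481ℏ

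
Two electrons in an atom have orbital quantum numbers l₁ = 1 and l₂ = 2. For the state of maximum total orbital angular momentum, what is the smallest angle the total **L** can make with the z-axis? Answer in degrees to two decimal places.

θ_min ≈ 30.00°

By the triangle rule, |l₁ − l₂| ≤ L ≤ l₁ + l₂.
L ∈ {1, 2, 3}.
The maximum is L = 3, with |L_tot| = ℏ√(3·4) = 2√3 ℏ.
The minimum angle with z is arccos(3/√12) ≈ 30.00°.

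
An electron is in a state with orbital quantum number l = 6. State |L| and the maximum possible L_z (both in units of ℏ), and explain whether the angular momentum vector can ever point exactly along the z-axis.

|L| = √42 ℏ ≈ 6.4807ℏ, while L_z,max = lℏ = 6ℏ.
Since |L| > L_z,max, the vector can never point exactly along z; the closest it comes is θ_min = arccos(6/√42) ≈ 22.2°.

No: L_z,max = 6ℏ < |L| = √42 ℏ ≈ 6.481ℏ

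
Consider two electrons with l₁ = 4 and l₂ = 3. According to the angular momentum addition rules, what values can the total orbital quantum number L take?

L = 1, 2, 3, 4, 5, 6, 7

L runs from |4 − 3| = 1 to 4 + 3 = 7.
Allowed values: L = 1, 2, 3, 4, 5, 6, 7.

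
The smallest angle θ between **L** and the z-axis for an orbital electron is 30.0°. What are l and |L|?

cos θ_min = l/√(l(l+1)) = √(l/(l+1)), so l/(l+1) = cos²(30.0°) = 0.7500.
Thus l = 0.7500/(1 − 0.7500) ≈ 3.
Then |L| = ℏ√(3·4) = 2√3 ℏ.

l = 3, |L| = 2√3 ℏ ≈ 3.464ℏ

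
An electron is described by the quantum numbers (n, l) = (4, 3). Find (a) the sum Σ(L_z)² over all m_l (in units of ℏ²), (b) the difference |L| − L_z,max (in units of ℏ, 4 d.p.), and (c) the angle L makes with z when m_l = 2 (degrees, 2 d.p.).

Σ(L_z)² = 28 ℏ²; |L|−L_z,max ≈ 0.4641ℏ; θ(m_l=2) ≈ 54.74°

Σ m_l² = 28, so Σ(L_z)² = 28 ℏ².
|L| − L_z,max = (2√3 − 3)ℏ ≈ 0.4641ℏ.
For m_l = 2: cos θ = 2/√12, θ ≈ 54.74°.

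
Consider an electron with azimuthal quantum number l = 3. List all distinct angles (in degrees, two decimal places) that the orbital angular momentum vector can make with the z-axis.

θ ∈ {30.00°, 54.74°, 73.22°, 90.00°, 106.78°, 125.26°, 150.00°}

|L| = ℏ√(l(l+1)) = 2√3 ℏ.
cos θ = m_l/√12 for each m_l ∈ {-3, -2, -1, 0, 1, 2, 3}.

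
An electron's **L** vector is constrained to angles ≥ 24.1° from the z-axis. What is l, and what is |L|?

l = 5, |L| = √30 ℏ ≈ 5.477ℏ

cos²θ_min = l/(l+1) = 0.8333.
Solving: l = 5.
Then |L| = ℏ√(5·6) = √30 ℏ.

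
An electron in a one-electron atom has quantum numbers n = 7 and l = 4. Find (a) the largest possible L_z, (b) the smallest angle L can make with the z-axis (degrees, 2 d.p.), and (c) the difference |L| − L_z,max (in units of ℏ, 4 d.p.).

L_z,max = 4ℏ; θ_min ≈ 26.57°; |L|−L_z,max ≈ 0.4721ℏ

L_z,max = lℏ = 4ℏ.
cos θ_min = 4/√20, so θ_min ≈ 26.57°.
|L| − L_z,max = (2√5 − 4)ℏ ≈ 0.4721ℏ.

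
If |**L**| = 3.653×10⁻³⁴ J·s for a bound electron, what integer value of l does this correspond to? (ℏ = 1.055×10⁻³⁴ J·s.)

Dividing by ℏ: |L|/ℏ ≈ 3.463.
(|L|/ℏ)² = l(l+1) ≈ 11.99 ⇒ l = 3.

l = 3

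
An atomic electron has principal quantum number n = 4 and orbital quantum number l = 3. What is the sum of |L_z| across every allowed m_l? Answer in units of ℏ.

Σ|L_z| = 12 ℏ

m_l runs from −3 to 3, i.e. {-3, -2, -1, 0, 1, 2, 3}.
Σ|m_l| = l(l+1) = 12.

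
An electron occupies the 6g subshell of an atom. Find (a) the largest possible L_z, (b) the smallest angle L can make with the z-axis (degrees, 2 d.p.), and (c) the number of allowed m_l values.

6g means n = 6, l = 4.
L_z,max = lℏ = 4ℏ.
cos θ_min = 4/√20, so θ_min ≈ 26.57°.
There are 2l+1 = 9 values of m_l.

L_z,max = 4ℏ; θ_min ≈ 26.57°; 9 values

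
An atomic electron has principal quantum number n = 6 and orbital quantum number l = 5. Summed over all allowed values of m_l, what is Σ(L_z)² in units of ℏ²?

m_l ∈ {-5, -4, -3, -2, -1, 0, 1, 2, 3, 4, 5}.
Σ m_l² = l(l+1)(2l+1)/3 = 5·6·11/3 = 110.

Σ(L_z)² = 110 ℏ²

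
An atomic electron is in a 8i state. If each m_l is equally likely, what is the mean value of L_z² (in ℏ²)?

⟨L_z²⟩ = 14 ℏ²

8i means n = 8, l = 6.
m_l runs from −6 to 6, i.e. {-6, -5, -4, -3, -2, -1, 0, 1, 2, 3, 4, 5, 6}.
Average of L_z² over 13 states: 182/13 ℏ² = 14 ℏ².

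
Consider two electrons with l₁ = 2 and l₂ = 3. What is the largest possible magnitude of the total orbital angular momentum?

The total orbital quantum number L ranges from |l₁ − l₂| to l₁ + l₂ in integer steps.
Allowed values: L = 1, 2, 3, 4, 5.
The largest magnitude corresponds to L = 5: |L_tot| = ℏ√(5·6) = √30 ℏ.

|L_tot|_max = √30 ℏ ≈ 5.477ℏ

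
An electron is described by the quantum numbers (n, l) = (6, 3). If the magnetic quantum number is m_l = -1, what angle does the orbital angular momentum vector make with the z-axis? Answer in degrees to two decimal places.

θ ≈ 106.78°

|L| = √(l(l+1)) ℏ = 2√3 ℏ.
L_z = m_l ℏ = −1ℏ.
cos θ = L_z/|L| = -1/√12, so θ ≈ 106.78°.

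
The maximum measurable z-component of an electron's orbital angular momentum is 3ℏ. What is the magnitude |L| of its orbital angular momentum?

|L| = 2√3 ℏ ≈ 3.464ℏ

Since max m_l = l, l = 3.
|L| = ℏ√(l(l+1)) = 2√3 ℏ.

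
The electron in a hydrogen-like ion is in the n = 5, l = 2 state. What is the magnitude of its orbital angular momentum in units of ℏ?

|L| = √6 ℏ ≈ 2.449ℏ

|L| = ℏ√(l(l+1)) = ℏ√(2·3) = √6 ℏ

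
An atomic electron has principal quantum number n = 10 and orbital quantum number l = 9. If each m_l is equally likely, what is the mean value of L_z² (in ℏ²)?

⟨L_z²⟩ = 30 ℏ²

The allowed m_l values are -9, -8, -7, -6, -5, -4, -3, -2, -1, 0, 1, 2, 3, 4, 5, 6, 7, 8, 9.
⟨L_z²⟩ = ℏ²·(Σ m_l²)/(2l+1) = ℏ²·570/19 = 30ℏ².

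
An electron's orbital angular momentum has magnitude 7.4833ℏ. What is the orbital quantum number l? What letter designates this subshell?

(|L|/ℏ)² = l(l+1) = 56.
The positive root is l = 7.

l = 7 (k orbital)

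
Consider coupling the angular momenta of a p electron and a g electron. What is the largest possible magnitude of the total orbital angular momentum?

|L_tot|_max = √30 ℏ ≈ 5.477ℏ

Angular momentum addition gives L = |l₁ − l₂|, …, l₁ + l₂.
Allowed values: L = 3, 4, 5.
The largest magnitude corresponds to L = 5: |L_tot| = ℏ√(5·6) = √30 ℏ.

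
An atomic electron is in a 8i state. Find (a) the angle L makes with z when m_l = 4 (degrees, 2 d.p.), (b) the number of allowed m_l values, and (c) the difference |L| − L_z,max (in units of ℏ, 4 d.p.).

8i means n = 8, l = 6.
For m_l = 4: cos θ = 4/√42, θ ≈ 51.89°.
There are 2l+1 = 13 values of m_l.
|L| − L_z,max = (√42 − 6)ℏ ≈ 0.4807ℏ.

θ(m_l=4) ≈ 51.89°; 13 values; |L|−L_z,max ≈ 0.4807ℏ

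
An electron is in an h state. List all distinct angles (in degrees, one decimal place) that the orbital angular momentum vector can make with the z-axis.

θ ∈ {24.1°, 43.1°, 56.8°, 68.6°, 79.5°, 90.0°, 100.5°, 111.4°, 123.2°, 136.9°, 155.9°}

For an h orbital, l = 5.
|L|² = l(l+1)ℏ² = 30ℏ², so |L| = √30 ℏ.
cos θ = m_l/√30 for each m_l ∈ {-5, -4, -3, -2, -1, 0, 1, 2, 3, 4, 5}.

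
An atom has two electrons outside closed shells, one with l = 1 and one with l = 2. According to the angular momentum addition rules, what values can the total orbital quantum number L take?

L = 1, 2, 3

L runs from |1 − 2| = 1 to 1 + 2 = 3.
L ∈ {1, 2, 3}.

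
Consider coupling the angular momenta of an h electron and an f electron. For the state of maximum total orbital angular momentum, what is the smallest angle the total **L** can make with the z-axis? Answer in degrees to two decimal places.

θ_min ≈ 19.47°

By the triangle rule, |l₁ − l₂| ≤ L ≤ l₁ + l₂.
Allowed values: L = 2, 3, 4, 5, 6, 7, 8.
The maximum is L = 8, with |L_tot| = ℏ√(8·9) = 6√2 ℏ.
The minimum angle with z is arccos(8/√72) ≈ 19.47°.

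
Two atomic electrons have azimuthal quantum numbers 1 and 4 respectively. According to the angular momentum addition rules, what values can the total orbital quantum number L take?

L runs from |1 − 4| = 3 to 1 + 4 = 5.
L ∈ {3, 4, 5}.

L = 3, 4, 5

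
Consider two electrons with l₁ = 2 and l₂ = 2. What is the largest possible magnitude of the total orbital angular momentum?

By the triangle rule, |l₁ − l₂| ≤ L ≤ l₁ + l₂.
L ∈ {0, 1, 2, 3, 4}.
The largest magnitude corresponds to L = 4: |L_tot| = ℏ√(4·5) = 2√5 ℏ.

|L_tot|_max = 2√5 ℏ ≈ 4.472ℏ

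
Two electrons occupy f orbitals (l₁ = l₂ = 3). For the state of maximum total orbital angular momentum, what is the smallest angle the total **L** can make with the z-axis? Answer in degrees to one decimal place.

θ_min ≈ 22.2°

By the triangle rule, |l₁ − l₂| ≤ L ≤ l₁ + l₂.
So L can be 0, 1, 2, 3, 4, 5, 6.
The maximum is L = 6, with |L_tot| = ℏ√(6·7) = √42 ℏ.
The minimum angle with z is arccos(6/√42) ≈ 22.2°.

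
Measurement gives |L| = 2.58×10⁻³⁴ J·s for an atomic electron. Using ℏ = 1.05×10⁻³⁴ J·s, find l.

|L|/ℏ = (2.58×10⁻³⁴)/(1.05×10⁻³⁴) ≈ 2.457.
(|L|/ℏ)² = l(l+1) ≈ 6.04 ⇒ l = 2.

l = 2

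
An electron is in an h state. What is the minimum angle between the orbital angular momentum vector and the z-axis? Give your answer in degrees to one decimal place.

The letter h corresponds to l = 5.
|L|² = l(l+1)ℏ² = 30ℏ², so |L| = √30 ℏ.
The smallest angle corresponds to the largest L_z, i.e. m_l = l = 5, giving L_z = 5ℏ.
cos θ_min = 5/√30, so θ_min ≈ 24.1°.

θ_min ≈ 24.1°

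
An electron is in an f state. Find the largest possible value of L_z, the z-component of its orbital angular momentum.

L_z,max = 3ℏ

For an f orbital, l = 3.
L_z = m_l ℏ with m_l ∈ {−3, …, 3}; the maximum is m_l = 3.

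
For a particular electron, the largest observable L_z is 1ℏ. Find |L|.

|L| = √2 ℏ ≈ 1.414ℏ

The maximum L_z equals lℏ, giving l = 1.
Then |L| = ℏ√(1·2) = √2 ℏ.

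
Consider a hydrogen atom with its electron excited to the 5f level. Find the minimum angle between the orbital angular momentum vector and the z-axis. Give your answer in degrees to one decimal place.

θ_min ≈ 30.0°

The 5f level has l = 3.
|L|² = l(l+1)ℏ² = 12ℏ², so |L| = 2√3 ℏ.
The smallest angle corresponds to the largest L_z, i.e. m_l = l = 3, giving L_z = 3ℏ.
cos θ_min = 3/√12, so θ_min ≈ 30.0°.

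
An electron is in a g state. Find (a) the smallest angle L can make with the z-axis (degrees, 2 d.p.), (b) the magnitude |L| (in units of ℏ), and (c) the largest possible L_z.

The letter g corresponds to l = 4.
cos θ_min = 4/√20, so θ_min ≈ 26.57°.
|L| = ℏ√(4·5) = 2√5 ℏ ≈ 4.472ℏ.
L_z,max = lℏ = 4ℏ.

θ_min ≈ 26.57°; |L| = 2√5 ℏ ≈ 4.472ℏ; L_z,max = 4ℏ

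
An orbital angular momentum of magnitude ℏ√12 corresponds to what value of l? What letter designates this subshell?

l = 3 (f orbital)

Since |L|² = l(l+1)ℏ², l(l+1) = 12.
The positive root is l = 3.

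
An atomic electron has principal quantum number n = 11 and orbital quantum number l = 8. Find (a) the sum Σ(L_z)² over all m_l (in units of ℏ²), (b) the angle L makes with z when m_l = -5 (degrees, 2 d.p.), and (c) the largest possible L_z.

Σ(L_z)² = 408 ℏ²; θ(m_l=-5) ≈ 126.10°; L_z,max = 8ℏ

Σ m_l² = 408, so Σ(L_z)² = 408 ℏ².
For m_l = -5: cos θ = -5/√72, θ ≈ 126.10°.
L_z,max = lℏ = 8ℏ.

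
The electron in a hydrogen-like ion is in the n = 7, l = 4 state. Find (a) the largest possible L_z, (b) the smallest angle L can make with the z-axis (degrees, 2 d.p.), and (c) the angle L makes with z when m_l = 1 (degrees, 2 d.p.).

L_z,max = 4ℏ; θ_min ≈ 26.57°; θ(m_l=1) ≈ 77.08°

L_z,max = lℏ = 4ℏ.
cos θ_min = 4/√20, so θ_min ≈ 26.57°.
For m_l = 1: cos θ = 1/√20, θ ≈ 77.08°.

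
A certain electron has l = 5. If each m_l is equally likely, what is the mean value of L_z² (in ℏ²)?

The allowed m_l values are -5, -4, -3, -2, -1, 0, 1, 2, 3, 4, 5.
⟨L_z²⟩ = ℏ²·l(l+1)/3 = 10ℏ².

⟨L_z²⟩ = 10 ℏ²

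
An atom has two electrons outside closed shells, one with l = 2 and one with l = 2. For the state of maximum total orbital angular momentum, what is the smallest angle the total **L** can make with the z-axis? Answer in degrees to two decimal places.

θ_min ≈ 26.57°

Angular momentum addition gives L = |l₁ − l₂|, …, l₁ + l₂.
Allowed values: L = 0, 1, 2, 3, 4.
The maximum is L = 4, with |L_tot| = ℏ√(4·5) = 2√5 ℏ.
The minimum angle with z is arccos(4/√20) ≈ 26.57°.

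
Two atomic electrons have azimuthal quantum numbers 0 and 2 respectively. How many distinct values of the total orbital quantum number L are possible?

1

The total orbital quantum number L ranges from |l₁ − l₂| to l₁ + l₂ in integer steps.
Allowed values: L = 2.
That is 1 value.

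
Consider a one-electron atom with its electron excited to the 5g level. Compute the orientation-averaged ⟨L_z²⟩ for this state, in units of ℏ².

The 5g level has l = 4.
m_l ∈ {-4, -3, -2, -1, 0, 1, 2, 3, 4}.
Average of L_z² over 9 states: 60/9 ℏ² = 6.667 ℏ².

⟨L_z²⟩ = 6.667 ℏ²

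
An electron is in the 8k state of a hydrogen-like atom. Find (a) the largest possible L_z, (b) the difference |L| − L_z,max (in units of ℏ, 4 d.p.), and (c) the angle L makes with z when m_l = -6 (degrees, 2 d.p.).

The 8k subshell has l = 7.
L_z,max = lℏ = 7ℏ.
|L| − L_z,max = (2√14 − 7)ℏ ≈ 0.4833ℏ.
For m_l = -6: cos θ = -6/√56, θ ≈ 143.30°.

L_z,max = 7ℏ; |L|−L_z,max ≈ 0.4833ℏ; θ(m_l=-6) ≈ 143.30°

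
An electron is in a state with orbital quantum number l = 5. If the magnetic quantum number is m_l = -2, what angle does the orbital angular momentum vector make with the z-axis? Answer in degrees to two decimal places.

|L| = √(l(l+1)) ℏ = √30 ℏ.
L_z = m_l ℏ = −2ℏ.
cos θ = L_z/|L| = -2/√30, so θ ≈ 111.42°.

θ ≈ 111.42°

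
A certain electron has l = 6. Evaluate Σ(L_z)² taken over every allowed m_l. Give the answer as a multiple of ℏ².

Σ(L_z)² = 182 ℏ²

m_l ∈ {-6, -5, -4, -3, -2, -1, 0, 1, 2, 3, 4, 5, 6}.
Σ m_l² = 2·(1 + 4 + 9 + 16 + 25 + 36) = 182.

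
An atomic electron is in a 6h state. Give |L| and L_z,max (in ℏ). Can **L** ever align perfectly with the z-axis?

No: L_z,max = 5ℏ < |L| = √30 ℏ ≈ 5.477ℏ

6h means n = 6, l = 5.
|L| = √30 ℏ ≈ 5.4772ℏ, while L_z,max = lℏ = 5ℏ.
Since |L| > L_z,max, the vector can never point exactly along z; the closest it comes is θ_min = arccos(5/√30) ≈ 24.1°.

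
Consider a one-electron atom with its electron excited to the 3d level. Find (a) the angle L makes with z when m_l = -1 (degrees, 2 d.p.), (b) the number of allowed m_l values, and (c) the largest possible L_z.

The 3d level has l = 2.
For m_l = -1: cos θ = -1/√6, θ ≈ 114.09°.
There are 2l+1 = 5 values of m_l.
L_z,max = lℏ = 2ℏ.

θ(m_l=-1) ≈ 114.09°; 5 values; L_z,max = 2ℏ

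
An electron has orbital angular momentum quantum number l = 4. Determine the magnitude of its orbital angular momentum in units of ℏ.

|L| = ℏ√(l(l+1)) = ℏ√(4·5) = 2√5 ℏ

|L| = 2√5 ℏ ≈ 4.472ℏ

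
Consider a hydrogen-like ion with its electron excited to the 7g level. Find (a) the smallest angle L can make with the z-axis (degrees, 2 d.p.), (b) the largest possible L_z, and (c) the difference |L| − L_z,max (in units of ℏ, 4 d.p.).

The 7g level has l = 4.
cos θ_min = 4/√20, so θ_min ≈ 26.57°.
L_z,max = lℏ = 4ℏ.
|L| − L_z,max = (2√5 − 4)ℏ ≈ 0.4721ℏ.

θ_min ≈ 26.57°; L_z,max = 4ℏ; |L|−L_z,max ≈ 0.4721ℏ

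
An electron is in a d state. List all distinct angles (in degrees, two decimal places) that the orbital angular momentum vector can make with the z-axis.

θ ∈ {35.26°, 65.91°, 90.00°, 114.09°, 144.74°}

For a d orbital, l = 2.
|L|² = l(l+1)ℏ² = 6ℏ², so |L| = √6 ℏ.
cos θ = m_l/√6 for each m_l ∈ {-2, -1, 0, 1, 2}.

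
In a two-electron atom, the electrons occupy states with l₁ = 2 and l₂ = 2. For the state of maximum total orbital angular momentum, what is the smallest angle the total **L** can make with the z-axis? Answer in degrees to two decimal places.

The total orbital quantum number L ranges from |l₁ − l₂| to l₁ + l₂ in integer steps.
So L can be 0, 1, 2, 3, 4.
The maximum is L = 4, with |L_tot| = ℏ√(4·5) = 2√5 ℏ.
The minimum angle with z is arccos(4/√20) ≈ 26.57°.

θ_min ≈ 26.57°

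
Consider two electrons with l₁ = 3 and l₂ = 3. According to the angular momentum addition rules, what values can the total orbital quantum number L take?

Angular momentum addition gives L = |l₁ − l₂|, …, l₁ + l₂.
L ∈ {0, 1, 2, 3, 4, 5, 6}.

L = 0, 1, 2, 3, 4, 5, 6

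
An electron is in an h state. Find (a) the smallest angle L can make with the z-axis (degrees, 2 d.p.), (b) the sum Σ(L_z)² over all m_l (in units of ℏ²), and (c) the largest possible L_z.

θ_min ≈ 24.09°; Σ(L_z)² = 110 ℏ²; L_z,max = 5ℏ

For an h orbital, l = 5.
cos θ_min = 5/√30, so θ_min ≈ 24.09°.
Σ m_l² = 110, so Σ(L_z)² = 110 ℏ².
L_z,max = lℏ = 5ℏ.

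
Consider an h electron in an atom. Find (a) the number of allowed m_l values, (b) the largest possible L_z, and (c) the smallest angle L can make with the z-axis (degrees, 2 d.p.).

11 values; L_z,max = 5ℏ; θ_min ≈ 24.09°

An h state has l = 5.
There are 2l+1 = 11 values of m_l.
L_z,max = lℏ = 5ℏ.
cos θ_min = 5/√30, so θ_min ≈ 24.09°.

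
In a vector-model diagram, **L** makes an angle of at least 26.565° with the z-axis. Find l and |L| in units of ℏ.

l = 4, |L| = 2√5 ℏ ≈ 4.472ℏ

At minimum angle, m_l = l, so cos θ = l/√(l(l+1)); cos²θ = l/(l+1) = 0.8000.
Thus l = 0.8000/(1 − 0.8000) ≈ 4.
Then |L| = ℏ√(4·5) = 2√5 ℏ.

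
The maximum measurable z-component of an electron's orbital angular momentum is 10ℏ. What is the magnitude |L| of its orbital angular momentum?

|L| = √110 ℏ ≈ 10.488ℏ

The maximum L_z equals lℏ, giving l = 10.
|L| = √(l(l+1)) ℏ = √110 ℏ.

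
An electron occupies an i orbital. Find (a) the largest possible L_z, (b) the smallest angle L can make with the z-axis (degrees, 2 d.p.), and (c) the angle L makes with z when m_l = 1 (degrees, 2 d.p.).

For an i orbital, l = 6.
L_z,max = lℏ = 6ℏ.
cos θ_min = 6/√42, so θ_min ≈ 22.21°.
For m_l = 1: cos θ = 1/√42, θ ≈ 81.12°.

L_z,max = 6ℏ; θ_min ≈ 22.21°; θ(m_l=1) ≈ 81.12°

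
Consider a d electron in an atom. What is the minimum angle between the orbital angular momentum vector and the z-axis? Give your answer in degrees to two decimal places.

For a d orbital, l = 2.
|L|² = l(l+1)ℏ² = 6ℏ², so |L| = √6 ℏ.
The smallest angle corresponds to the largest L_z, i.e. m_l = l = 2, giving L_z = 2ℏ.
cos θ_min = 2/√6, so θ_min ≈ 35.26°.

θ_min ≈ 35.26°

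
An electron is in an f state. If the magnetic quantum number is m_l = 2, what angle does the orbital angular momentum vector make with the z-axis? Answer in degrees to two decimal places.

For an f orbital, l = 3.
|L|² = l(l+1)ℏ² = 12ℏ², so |L| = 2√3 ℏ.
L_z = m_l ℏ = 2ℏ.
cos θ = L_z/|L| = 2/√12, so θ ≈ 54.74°.

θ ≈ 54.74°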